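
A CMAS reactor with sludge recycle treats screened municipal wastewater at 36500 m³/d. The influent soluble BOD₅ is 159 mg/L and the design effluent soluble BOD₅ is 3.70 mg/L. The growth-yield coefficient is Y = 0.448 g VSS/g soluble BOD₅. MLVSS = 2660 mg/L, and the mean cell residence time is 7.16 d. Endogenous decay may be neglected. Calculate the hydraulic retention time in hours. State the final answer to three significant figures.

τ ≈ 4.49 h

V·X = Y·Q·ΔS·θ_c gives V = 0.448 × 36500 × (159 − 3.70) × 7.16 / 2660 = 6836 m³.
τ = V/Q = 6836/36500 = 0.1873 d, or 4.495 h.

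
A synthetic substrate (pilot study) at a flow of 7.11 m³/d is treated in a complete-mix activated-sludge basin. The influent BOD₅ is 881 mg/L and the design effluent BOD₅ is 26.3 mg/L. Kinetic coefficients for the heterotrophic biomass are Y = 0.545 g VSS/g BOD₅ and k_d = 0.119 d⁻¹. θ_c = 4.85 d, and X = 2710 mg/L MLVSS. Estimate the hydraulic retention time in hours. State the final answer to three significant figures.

τ ≈ 12.7 h

Steady-state biomass mass balance: V·X·(1 + k_d·θ_c) = Y·Q·(S₀ − S)·θ_c, so V = 0.545 × 7.11 × (881 − 26.3) × 4.85 / [2710 × (1 + 0.119 × 4.85)] = 1.61×10^4 / 4274 = 3.758 m³.
Hydraulic retention time τ = V/Q = 3.758 / 7.11 = 0.5286 d = 12.69 h.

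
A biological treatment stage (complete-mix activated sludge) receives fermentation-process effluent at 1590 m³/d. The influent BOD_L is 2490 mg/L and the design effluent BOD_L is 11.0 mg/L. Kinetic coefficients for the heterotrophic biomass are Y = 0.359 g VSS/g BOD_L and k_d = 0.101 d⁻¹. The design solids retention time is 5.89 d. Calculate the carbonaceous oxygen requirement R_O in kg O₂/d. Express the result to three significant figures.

R_O ≈ 2680 kg O₂/d

Y_obs = Y / (1 + k_d θ_c) = 0.359 / (1 + 0.101 × 5.89) = 0.359 / 1.595 = 0.2251.
ΔS = 2490 − 11.0 = 2479 mg/L, so the substrate removal rate is 1590 × 2479/1000 = 3942 kg BOD_L/d.
Biomass synthesised: P_X = Y_obs × 3942 = 887.2 kg VSS/d.
Carbonaceous O₂ demand = substrate oxidised − cell-mass equivalent = 3942 − 1.42 × 887.2 = 2682 kg O₂/d.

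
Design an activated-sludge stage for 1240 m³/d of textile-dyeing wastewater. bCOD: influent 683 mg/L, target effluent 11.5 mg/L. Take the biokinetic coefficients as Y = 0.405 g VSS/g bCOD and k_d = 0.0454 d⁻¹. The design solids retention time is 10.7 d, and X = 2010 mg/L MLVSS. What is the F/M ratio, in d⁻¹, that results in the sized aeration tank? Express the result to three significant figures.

F/M ≈ 0.349 d⁻¹

Rearranging the biomass balance for a CMAS with decay, V = Y·Q·ΔS·θ_c / [X·(1+k_d θ_c)] = 0.405 × 1240 × (683 − 11.5) × 10.7 / [2010 × (1 + 0.0454 × 10.7)] = 3.61×10^6 / 2986 = 1208 m³.
F/M = Q·S₀ / (V·X) = 1240 × 683 / (1208 × 2010) = 0.3487 g bCOD·(g VSS·d)⁻¹.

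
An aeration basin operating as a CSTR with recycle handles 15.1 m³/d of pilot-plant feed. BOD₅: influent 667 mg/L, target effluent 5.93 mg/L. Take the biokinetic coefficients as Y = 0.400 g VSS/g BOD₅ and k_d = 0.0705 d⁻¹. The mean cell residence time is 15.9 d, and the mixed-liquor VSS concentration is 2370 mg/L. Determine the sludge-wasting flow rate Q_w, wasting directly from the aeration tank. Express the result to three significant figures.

Q_w ≈ 0.794 m³/d

From the SRT design equation V = Y Q (S₀−S) θ_c / [X (1 + k_d θ_c)] = 0.400 × 15.1 × (667 − 5.93) × 15.9 / [2370 × (1 + 0.0705 × 15.9)] = 6.35×10^4 / 5027 = 12.63 m³.
With mixed-liquor wasting, θ_c = V/Q_w, so Q_w = V/θ_c = 12.63/15.9 = 0.7943 m³/d.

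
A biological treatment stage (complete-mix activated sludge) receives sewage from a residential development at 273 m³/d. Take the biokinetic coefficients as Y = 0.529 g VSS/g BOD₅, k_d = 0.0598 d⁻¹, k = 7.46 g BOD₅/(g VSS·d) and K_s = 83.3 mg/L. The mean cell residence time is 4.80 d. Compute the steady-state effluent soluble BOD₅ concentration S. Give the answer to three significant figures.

For a completely mixed reactor with recycle the Lawrence–McCarty relation gives S = K_s·(1 + k_d·θ_c) / [θ_c·(Y·k − k_d) − 1] = 83.3 × (1 + 0.0598 × 4.80) / [4.80 × (0.529 × 7.46 − 0.0598) − 1] = 107.2 / 17.66 = 6.072 mg/L.

S ≈ 6.07 mg/L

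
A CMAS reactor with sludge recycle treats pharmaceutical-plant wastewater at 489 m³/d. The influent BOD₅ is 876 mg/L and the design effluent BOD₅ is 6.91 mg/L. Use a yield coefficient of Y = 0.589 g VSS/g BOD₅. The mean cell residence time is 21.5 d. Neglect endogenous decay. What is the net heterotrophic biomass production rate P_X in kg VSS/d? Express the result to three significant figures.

With endogenous decay neglected, the observed yield equals the true yield: Y_obs = Y = 0.589 g VSS/g BOD₅.
ΔS = 876 − 6.91 = 869.1 mg/L, so the substrate removal rate is 489 × 869.1/1000 = 425.0 kg BOD₅/d.
P_X = Y_obs · Q(S₀ − S) = 0.5890 × 425.0 = 250.3 kg VSS/d.

P_X ≈ 250 kg VSS/d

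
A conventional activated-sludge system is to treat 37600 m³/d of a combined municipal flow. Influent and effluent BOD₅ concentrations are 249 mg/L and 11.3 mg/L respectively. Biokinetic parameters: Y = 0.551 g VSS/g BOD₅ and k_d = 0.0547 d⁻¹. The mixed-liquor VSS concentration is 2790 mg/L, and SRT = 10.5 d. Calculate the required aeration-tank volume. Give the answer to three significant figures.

Steady-state biomass mass balance: V·X·(1 + k_d·θ_c) = Y·Q·(S₀ − S)·θ_c, so V = 0.551 × 37600 × (249 − 11.3) × 10.5 / [2790 × (1 + 0.0547 × 10.5)] = 5.17×10^7 / 4392 = 11772 m³.

V ≈ 11800 m³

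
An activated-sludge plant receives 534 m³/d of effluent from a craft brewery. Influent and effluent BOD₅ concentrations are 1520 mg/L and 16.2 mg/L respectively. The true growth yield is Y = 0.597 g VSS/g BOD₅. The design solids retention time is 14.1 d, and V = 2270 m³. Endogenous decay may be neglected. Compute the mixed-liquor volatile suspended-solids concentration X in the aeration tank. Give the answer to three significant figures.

From V·X = Y·Q·(S₀ − S)·θ_c (decay neglected): X = 0.597 × 534 × (1520 − 16.2) × 14.1 / 2270 = 2978 mg/L.

X ≈ 2980 mg/L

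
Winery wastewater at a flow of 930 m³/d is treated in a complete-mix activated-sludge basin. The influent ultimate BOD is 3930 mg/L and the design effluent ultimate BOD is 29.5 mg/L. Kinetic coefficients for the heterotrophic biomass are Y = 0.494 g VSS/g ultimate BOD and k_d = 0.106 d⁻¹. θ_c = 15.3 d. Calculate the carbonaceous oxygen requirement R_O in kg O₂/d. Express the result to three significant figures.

The observed yield is Y_obs = Y/(1 + k_d·θ_c) = 0.494 / (1 + 0.106 × 15.3) = 0.494 / 2.622 = 0.1884 g VSS per g ultimate BOD removed.
Q·(S₀ − S) = 930 × (3930 − 29.5) × 10⁻³ = 3627 kg/d removed.
Net sludge production P_X = 0.1884 × 3627 = 683.5 kg VSS/d.
R_O = Q·ΔS − 1.42 P_X = 3627 − 970.6 = 2657 kg O₂/d.

R_O ≈ 2660 kg O₂/d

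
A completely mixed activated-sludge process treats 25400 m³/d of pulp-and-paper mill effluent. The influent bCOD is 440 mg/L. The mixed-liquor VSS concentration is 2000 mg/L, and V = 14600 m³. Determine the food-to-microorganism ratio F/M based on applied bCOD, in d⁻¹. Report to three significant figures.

F/M = Q·S₀ / (V·X) = 25400 × 440 / (14600 × 2000) = 0.3827 g bCOD·(g VSS·d)⁻¹.

F/M ≈ 0.383 d⁻¹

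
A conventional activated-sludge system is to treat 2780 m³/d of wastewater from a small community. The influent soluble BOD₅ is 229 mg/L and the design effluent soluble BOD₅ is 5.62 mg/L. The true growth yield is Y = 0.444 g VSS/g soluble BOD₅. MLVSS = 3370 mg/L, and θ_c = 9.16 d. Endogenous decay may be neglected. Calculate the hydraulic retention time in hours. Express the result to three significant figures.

τ ≈ 6.47 h

V·X = Y·Q·ΔS·θ_c gives V = 0.444 × 2780 × (229 − 5.62) × 9.16 / 3370 = 749.4 m³.
Hydraulic retention time τ = V/Q = 749.4 / 2780 = 0.2696 d = 6.470 h.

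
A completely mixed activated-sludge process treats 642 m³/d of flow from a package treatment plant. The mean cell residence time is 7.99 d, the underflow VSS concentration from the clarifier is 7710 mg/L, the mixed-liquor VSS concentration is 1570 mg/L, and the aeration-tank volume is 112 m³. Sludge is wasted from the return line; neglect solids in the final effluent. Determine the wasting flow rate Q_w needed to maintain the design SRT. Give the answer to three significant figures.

Q_w = (V·X)/(θ_c X_r) = 112.0 × 1570 / (7.99 × 7710) = 2.854 m³/d.

Q_w ≈ 2.85 m³/d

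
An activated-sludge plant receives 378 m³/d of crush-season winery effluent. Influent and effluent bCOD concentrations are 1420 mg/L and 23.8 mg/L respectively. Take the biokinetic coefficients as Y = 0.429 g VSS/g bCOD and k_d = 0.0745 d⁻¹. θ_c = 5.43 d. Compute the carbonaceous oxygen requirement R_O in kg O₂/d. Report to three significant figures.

The observed yield is Y_obs = Y/(1 + k_d·θ_c) = 0.429 / (1 + 0.0745 × 5.43) = 0.429 / 1.405 = 0.3054 g VSS per g bCOD removed.
ΔS = 1420 − 23.8 = 1396 mg/L, so the substrate removal rate is 378 × 1396/1000 = 527.8 kg bCOD/d.
P_X = Y_obs·Q·(S₀ − S) = 0.3054 × 527.8 = 161.2 kg VSS/d.
R_O = Q·(S₀ − S) − 1.42·P_X = 527.8 − 1.42 × 161.2 = 298.9 kg O₂/d.

R_O ≈ 299 kg O₂/d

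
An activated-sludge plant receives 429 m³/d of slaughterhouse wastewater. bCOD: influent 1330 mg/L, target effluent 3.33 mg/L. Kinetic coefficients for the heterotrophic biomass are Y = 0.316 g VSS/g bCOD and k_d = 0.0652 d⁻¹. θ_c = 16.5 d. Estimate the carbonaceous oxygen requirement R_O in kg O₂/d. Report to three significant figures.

R_O ≈ 446 kg O₂/d

The observed yield is Y_obs = Y/(1 + k_d·θ_c) = 0.316 / (1 + 0.0652 × 16.5) = 0.316 / 2.076 = 0.1522 g VSS per g bCOD removed.
Mass of bCOD removed per day: Q(S₀ − S) = 429 × 1327 g/m³ = 569.1 kg/d.
Net sludge production P_X = 0.1522 × 569.1 = 86.64 kg VSS/d.
R_O = Q·(S₀ − S) − 1.42·P_X = 569.1 − 1.42 × 86.64 = 446.1 kg O₂/d.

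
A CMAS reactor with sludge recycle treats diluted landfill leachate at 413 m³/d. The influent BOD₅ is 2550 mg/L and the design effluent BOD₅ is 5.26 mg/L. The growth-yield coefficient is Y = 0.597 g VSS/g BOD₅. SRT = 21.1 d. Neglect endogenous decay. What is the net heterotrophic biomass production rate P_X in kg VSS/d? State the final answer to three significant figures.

P_X ≈ 627 kg VSS/d

No decay correction is needed, so Y_obs = Y = 0.597.
Substrate removed = Q·(S₀ − S) = 413 m³/d × (2550 − 5.26) g/m³ = 1.05×10^6 g/d = 1051 kg/d.
Biomass produced: P_X = Y_obs·Q·ΔS = 0.5970 × 1051 ≈ 627.4 kg VSS/d.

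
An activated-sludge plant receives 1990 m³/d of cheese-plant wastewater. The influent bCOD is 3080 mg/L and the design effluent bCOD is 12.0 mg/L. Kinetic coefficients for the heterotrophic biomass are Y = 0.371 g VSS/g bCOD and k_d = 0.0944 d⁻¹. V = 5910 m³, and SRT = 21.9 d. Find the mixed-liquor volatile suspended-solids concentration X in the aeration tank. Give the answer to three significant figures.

X = Y·Q·ΔS·θ_c / [V·(1 + k_d θ_c)] = 0.371 × 1990 × (3080 − 12.0) × 21.9 / [5910 × (1 + 0.0944 × 21.9)] = 2736 mg/L.

X ≈ 2740 mg/L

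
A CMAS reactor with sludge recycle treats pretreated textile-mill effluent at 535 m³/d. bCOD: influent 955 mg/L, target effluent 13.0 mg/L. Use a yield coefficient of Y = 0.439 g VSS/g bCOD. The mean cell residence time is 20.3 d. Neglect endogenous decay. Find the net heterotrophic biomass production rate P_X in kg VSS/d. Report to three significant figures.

P_X ≈ 221 kg VSS/d

With endogenous decay neglected, the observed yield equals the true yield: Y_obs = Y = 0.439 g VSS/g bCOD.
Q·(S₀ − S) = 535 × (955 − 13.0) × 10⁻³ = 504.0 kg/d removed.
So the net sludge growth is P_X = 0.4390 × 504.0 = 221.2 kg VSS/d.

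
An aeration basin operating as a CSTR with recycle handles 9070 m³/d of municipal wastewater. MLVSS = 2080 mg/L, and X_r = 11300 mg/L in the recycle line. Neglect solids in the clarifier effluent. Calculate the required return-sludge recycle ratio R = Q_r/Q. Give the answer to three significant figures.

R ≈ 0.226

R = Q_r/Q = X/(X_r − X) = 2080 / (11300 − 2080) = 0.2256.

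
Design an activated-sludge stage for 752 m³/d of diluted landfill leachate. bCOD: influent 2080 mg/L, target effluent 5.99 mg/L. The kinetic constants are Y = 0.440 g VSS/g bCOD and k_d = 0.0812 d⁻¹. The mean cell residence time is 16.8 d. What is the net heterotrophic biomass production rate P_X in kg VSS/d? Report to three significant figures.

Y_obs = Y / (1 + k_d θ_c) = 0.440 / (1 + 0.0812 × 16.8) = 0.440 / 2.364 = 0.1861.
Mass of bCOD removed per day: Q(S₀ − S) = 752 × 2074 g/m³ = 1560 kg/d.
So the net sludge growth is P_X = 0.1861 × 1560 = 290.3 kg VSS/d.

P_X ≈ 290 kg VSS/d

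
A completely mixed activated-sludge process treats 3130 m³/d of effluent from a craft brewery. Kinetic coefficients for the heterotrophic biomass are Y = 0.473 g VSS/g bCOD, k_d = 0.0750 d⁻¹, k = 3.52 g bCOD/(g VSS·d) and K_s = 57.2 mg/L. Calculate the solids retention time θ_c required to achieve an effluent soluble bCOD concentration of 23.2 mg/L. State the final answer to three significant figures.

From 1/θ_c = Y·k·S/(K_s + S) − k_d: Y·k·S/(K_s+S) = 0.473 × 3.52 × 23.2 / (57.2 + 23.2) = 0.4804 d⁻¹.
1/θ_c = 0.4804 − 0.0750 = 0.4054 d⁻¹, so θ_c = 2.466 d.

θ_c ≈ 2.47 d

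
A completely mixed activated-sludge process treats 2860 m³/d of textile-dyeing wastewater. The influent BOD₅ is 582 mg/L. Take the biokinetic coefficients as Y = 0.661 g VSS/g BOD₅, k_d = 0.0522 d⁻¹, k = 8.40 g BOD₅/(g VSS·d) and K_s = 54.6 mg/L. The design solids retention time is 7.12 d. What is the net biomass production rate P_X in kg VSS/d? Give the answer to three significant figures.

P_X ≈ 799 kg VSS/d

For a completely mixed reactor with recycle the Lawrence–McCarty relation gives S = K_s·(1 + k_d·θ_c) / [θ_c·(Y·k − k_d) − 1] = 54.6 × (1 + 0.0522 × 7.12) / [7.12 × (0.661 × 8.40 − 0.0522) − 1] = 74.89 / 38.16 = 1.963 mg/L.
The observed yield is Y_obs = Y/(1 + k_d·θ_c) = 0.661 / (1 + 0.0522 × 7.12) = 0.661 / 1.372 = 0.4819 g VSS per g BOD₅ removed.
Mass of BOD₅ removed per day: Q(S₀ − S) = 2860 × 580.0 g/m³ = 1659 kg/d.
Biomass produced: P_X = Y_obs·Q·ΔS = 0.4819 × 1659 ≈ 799.4 kg VSS/d.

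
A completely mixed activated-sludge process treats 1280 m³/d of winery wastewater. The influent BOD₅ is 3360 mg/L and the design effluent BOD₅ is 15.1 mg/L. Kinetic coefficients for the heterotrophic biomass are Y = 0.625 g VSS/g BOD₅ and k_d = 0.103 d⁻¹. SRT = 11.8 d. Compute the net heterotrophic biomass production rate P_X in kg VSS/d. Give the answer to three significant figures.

Observed yield with endogenous decay: Y_obs = Y / (1 + k_d·θ_c) = 0.625 / (1 + 0.103 × 11.8) = 0.625 / 2.215 = 0.2821 g VSS/g BOD₅.
Mass of BOD₅ removed per day: Q(S₀ − S) = 1280 × 3345 g/m³ = 4281 kg/d.
Biomass produced: P_X = Y_obs·Q·ΔS = 0.2821 × 4281 ≈ 1208 kg VSS/d.

P_X ≈ 1210 kg VSS/d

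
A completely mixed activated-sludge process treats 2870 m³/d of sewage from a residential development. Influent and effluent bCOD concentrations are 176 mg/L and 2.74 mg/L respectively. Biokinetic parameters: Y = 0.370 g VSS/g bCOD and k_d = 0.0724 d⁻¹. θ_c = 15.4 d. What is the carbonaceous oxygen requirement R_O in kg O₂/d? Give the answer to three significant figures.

R_O ≈ 374 kg O₂/d

Correct the yield for decay: Y_obs = Y/(1 + k_d θ_c) = 0.370 / (1 + 0.0724 × 15.4) = 0.370 / 2.115 = 0.1749.
Q·(S₀ − S) = 2870 × (176 − 2.74) × 10⁻³ = 497.3 kg/d removed.
Biomass synthesised: P_X = Y_obs × 497.3 = 86.99 kg VSS/d.
Carbonaceous O₂ demand = substrate oxidised − cell-mass equivalent = 497.3 − 1.42 × 86.99 = 373.7 kg O₂/d.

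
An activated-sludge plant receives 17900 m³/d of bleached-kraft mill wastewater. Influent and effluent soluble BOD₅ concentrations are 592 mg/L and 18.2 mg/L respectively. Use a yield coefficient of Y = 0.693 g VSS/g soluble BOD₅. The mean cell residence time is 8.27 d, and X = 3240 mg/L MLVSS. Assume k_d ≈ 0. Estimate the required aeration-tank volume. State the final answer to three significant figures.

V·X = Y·Q·ΔS·θ_c gives V = 0.693 × 17900 × (592 − 18.2) × 8.27 / 3240 = 18168 m³.

V ≈ 18200 m³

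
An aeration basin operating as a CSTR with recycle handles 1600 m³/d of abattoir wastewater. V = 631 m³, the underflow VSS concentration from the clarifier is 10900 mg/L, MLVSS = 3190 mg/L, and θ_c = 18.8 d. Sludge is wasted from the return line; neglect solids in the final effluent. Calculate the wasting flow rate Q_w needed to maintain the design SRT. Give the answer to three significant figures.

Q_w = (V·X)/(θ_c X_r) = 631.0 × 3190 / (18.8 × 10900) = 9.823 m³/d.

Q_w ≈ 9.82 m³/d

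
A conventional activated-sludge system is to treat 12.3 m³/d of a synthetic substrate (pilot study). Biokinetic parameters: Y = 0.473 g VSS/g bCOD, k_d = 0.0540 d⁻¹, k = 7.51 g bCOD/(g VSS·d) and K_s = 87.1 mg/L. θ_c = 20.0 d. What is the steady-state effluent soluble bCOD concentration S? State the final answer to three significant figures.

From the Monod/SRT balance for a CMAS, S = K_s·(1+k_d θ_c)/[θ_c·(Y k − k_d) − 1] = 87.1 × (1 + 0.0540 × 20.0) / [20.0 × (0.473 × 7.51 − 0.0540) − 1] = 181.2 / 68.96 = 2.627 mg/L.

S ≈ 2.63 mg/L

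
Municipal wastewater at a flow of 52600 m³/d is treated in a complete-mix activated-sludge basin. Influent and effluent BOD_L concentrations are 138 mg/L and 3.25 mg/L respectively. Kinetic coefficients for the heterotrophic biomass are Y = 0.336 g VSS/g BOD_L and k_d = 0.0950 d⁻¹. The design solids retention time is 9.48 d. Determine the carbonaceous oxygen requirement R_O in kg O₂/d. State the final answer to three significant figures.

Y_obs = Y / (1 + k_d θ_c) = 0.336 / (1 + 0.0950 × 9.48) = 0.336 / 1.901 = 0.1768.
Mass of BOD_L removed per day: Q(S₀ − S) = 52600 × 134.8 g/m³ = 7088 kg/d.
P_X = Y_obs·Q·(S₀ − S) = 0.1768 × 7088 = 1253 kg VSS/d.
Carbonaceous O₂ demand = substrate oxidised − cell-mass equivalent = 7088 − 1.42 × 1253 = 5309 kg O₂/d.

R_O ≈ 5310 kg O₂/d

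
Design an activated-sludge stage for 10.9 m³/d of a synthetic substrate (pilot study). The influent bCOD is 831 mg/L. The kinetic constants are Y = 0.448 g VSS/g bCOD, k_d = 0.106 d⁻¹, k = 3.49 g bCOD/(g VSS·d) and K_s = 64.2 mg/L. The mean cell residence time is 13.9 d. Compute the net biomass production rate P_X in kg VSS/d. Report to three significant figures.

P_X ≈ 1.62 kg VSS/d

From the Monod/SRT balance for a CMAS, S = K_s·(1+k_d θ_c)/[θ_c·(Y k − k_d) − 1] = 64.2 × (1 + 0.106 × 13.9) / [13.9 × (0.448 × 3.49 − 0.106) − 1] = 158.8 / 19.26 = 8.245 mg/L.
Correct the yield for decay: Y_obs = Y/(1 + k_d θ_c) = 0.448 / (1 + 0.106 × 13.9) = 0.448 / 2.473 = 0.1811.
Substrate removed = Q·(S₀ − S) = 10.9 m³/d × (831 − 8.24) g/m³ = 8.97×10^3 g/d = 8.968 kg/d.
P_X = Y_obs · Q(S₀ − S) = 0.1811 × 8.968 = 1.624 kg VSS/d.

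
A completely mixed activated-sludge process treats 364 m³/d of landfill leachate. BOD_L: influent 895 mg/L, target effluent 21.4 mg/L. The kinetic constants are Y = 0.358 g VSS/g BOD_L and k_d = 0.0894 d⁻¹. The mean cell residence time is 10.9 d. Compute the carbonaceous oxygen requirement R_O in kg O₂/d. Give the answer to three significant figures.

R_O ≈ 236 kg O₂/d

Observed yield with endogenous decay: Y_obs = Y / (1 + k_d·θ_c) = 0.358 / (1 + 0.0894 × 10.9) = 0.358 / 1.974 = 0.1813 g VSS/g BOD_L.
ΔS = 895 − 21.4 = 873.6 mg/L, so the substrate removal rate is 364 × 873.6/1000 = 318.0 kg BOD_L/d.
Net sludge production P_X = 0.1813 × 318.0 = 57.66 kg VSS/d.
R_O = Q·ΔS − 1.42 P_X = 318.0 − 81.87 = 236.1 kg O₂/d.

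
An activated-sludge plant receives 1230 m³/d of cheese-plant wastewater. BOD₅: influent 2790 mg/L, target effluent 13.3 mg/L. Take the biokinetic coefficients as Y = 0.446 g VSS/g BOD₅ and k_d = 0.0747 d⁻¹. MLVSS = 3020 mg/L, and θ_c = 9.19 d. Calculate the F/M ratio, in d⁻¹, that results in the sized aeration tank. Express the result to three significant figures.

From the SRT design equation V = Y Q (S₀−S) θ_c / [X (1 + k_d θ_c)] = 0.446 × 1230 × (2790 − 13.3) × 9.19 / [3020 × (1 + 0.0747 × 9.19)] = 1.4×10^7 / 5093 = 2748 m³.
Food-to-microorganism ratio F/M = Q S₀ / (V X) = 1230 × 2790 / (2748 × 3020) = 0.4134 d⁻¹.

F/M ≈ 0.413 d⁻¹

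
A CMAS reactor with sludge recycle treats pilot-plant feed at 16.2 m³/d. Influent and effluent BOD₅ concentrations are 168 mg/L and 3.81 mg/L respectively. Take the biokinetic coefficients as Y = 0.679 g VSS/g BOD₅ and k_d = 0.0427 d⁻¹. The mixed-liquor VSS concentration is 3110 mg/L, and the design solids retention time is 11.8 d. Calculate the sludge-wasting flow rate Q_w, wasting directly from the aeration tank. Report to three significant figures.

From the SRT design equation V = Y Q (S₀−S) θ_c / [X (1 + k_d θ_c)] = 0.679 × 16.2 × (168 − 3.81) × 11.8 / [3110 × (1 + 0.0427 × 11.8)] = 2.13×10^4 / 4677 = 4.557 m³.
Wasting from the aeration tank: Q_w = V / θ_c = 4.557 / 11.8 = 0.3862 m³/d.

Q_w ≈ 0.386 m³/d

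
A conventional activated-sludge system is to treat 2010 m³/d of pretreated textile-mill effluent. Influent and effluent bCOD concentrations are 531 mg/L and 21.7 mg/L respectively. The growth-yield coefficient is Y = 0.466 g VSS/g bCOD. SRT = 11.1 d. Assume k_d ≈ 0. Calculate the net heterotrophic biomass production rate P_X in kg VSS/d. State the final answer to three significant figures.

No decay correction is needed, so Y_obs = Y = 0.466.
Substrate removed = Q·(S₀ − S) = 2010 m³/d × (531 − 21.7) g/m³ = 1.02×10^6 g/d = 1024 kg/d.
Biomass produced: P_X = Y_obs·Q·ΔS = 0.4660 × 1024 ≈ 477.0 kg VSS/d.

P_X ≈ 477 kg VSS/d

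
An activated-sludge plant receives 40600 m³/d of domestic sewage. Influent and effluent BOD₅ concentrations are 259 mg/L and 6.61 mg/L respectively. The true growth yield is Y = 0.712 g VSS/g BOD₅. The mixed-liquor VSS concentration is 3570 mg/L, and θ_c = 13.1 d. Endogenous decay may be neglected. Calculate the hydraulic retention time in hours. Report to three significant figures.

τ ≈ 15.8 h

Biomass mass balance (decay neglected): V·X = Y·Q·(S₀ − S)·θ_c, so V = 0.712 × 40600 × (259 − 6.61) × 13.1 / 3570 = 26772 m³.
Hydraulic retention time τ = V/Q = 26772 / 40600 = 0.6594 d = 15.83 h.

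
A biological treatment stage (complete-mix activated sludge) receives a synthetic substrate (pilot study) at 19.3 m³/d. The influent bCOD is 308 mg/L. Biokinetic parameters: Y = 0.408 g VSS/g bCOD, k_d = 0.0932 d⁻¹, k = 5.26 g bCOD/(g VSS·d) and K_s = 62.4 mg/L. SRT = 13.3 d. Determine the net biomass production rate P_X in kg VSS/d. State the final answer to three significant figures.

P_X ≈ 1.06 kg VSS/d

From the Monod/SRT balance for a CMAS, S = K_s·(1+k_d θ_c)/[θ_c·(Y k − k_d) − 1] = 62.4 × (1 + 0.0932 × 13.3) / [13.3 × (0.408 × 5.26 − 0.0932) − 1] = 139.7 / 26.30 = 5.313 mg/L.
Y_obs = Y / (1 + k_d θ_c) = 0.408 / (1 + 0.0932 × 13.3) = 0.408 / 2.240 = 0.1822.
Mass of bCOD removed per day: Q(S₀ − S) = 19.3 × 302.7 g/m³ = 5.842 kg/d.
So the net sludge growth is P_X = 0.1822 × 5.842 = 1.064 kg VSS/d.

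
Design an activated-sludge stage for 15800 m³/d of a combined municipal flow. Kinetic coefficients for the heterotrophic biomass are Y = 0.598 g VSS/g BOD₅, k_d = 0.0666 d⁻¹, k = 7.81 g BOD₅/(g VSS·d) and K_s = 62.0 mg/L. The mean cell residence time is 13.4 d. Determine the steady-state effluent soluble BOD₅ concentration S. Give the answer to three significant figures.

For a completely mixed reactor with recycle the Lawrence–McCarty relation gives S = K_s·(1 + k_d·θ_c) / [θ_c·(Y·k − k_d) − 1] = 62.0 × (1 + 0.0666 × 13.4) / [13.4 × (0.598 × 7.81 − 0.0666) − 1] = 117.3 / 60.69 = 1.933 mg/L.

S ≈ 1.93 mg/L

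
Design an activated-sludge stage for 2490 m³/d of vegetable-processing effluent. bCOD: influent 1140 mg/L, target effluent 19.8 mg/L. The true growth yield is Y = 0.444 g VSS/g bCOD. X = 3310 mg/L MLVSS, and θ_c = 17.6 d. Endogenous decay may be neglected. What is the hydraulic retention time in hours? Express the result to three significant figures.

With k_d = 0 the design equation reduces to V = Y Q (S₀−S) θ_c / X = 0.444 × 2490 × (1140 − 19.8) × 17.6 / 3310 = 6585 m³.
HRT = V/Q = 6585 m³ / 2490 m³·d⁻¹ = 2.645 d × 24 = 63.47 h.

τ ≈ 63.5 h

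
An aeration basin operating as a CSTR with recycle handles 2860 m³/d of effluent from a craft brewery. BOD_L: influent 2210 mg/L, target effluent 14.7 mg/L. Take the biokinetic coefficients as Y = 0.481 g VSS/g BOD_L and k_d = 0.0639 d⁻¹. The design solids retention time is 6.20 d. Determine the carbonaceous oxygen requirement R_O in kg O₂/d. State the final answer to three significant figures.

Y_obs = Y / (1 + k_d θ_c) = 0.481 / (1 + 0.0639 × 6.20) = 0.481 / 1.396 = 0.3445.
Q·(S₀ − S) = 2860 × (2210 − 14.7) × 10⁻³ = 6279 kg/d removed.
P_X = Y_obs·Q·(S₀ − S) = 0.3445 × 6279 = 2163 kg VSS/d.
Carbonaceous O₂ demand = substrate oxidised − cell-mass equivalent = 6279 − 1.42 × 2163 = 3207 kg O₂/d.

R_O ≈ 3210 kg O₂/d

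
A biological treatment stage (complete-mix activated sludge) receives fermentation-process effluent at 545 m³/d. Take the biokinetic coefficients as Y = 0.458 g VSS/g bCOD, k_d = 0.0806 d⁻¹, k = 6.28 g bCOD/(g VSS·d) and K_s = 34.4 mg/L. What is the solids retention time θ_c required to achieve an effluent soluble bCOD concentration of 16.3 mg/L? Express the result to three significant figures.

θ_c ≈ 1.18 d

At the target effluent, Y k S/(K_s+S) = 0.458×6.28×16.3/50.70 = 0.9247 d⁻¹.
θ_c = 1/(μ − k_d) = 1/(0.9247 − 0.0806) = 1/0.8441 = 1.185 d.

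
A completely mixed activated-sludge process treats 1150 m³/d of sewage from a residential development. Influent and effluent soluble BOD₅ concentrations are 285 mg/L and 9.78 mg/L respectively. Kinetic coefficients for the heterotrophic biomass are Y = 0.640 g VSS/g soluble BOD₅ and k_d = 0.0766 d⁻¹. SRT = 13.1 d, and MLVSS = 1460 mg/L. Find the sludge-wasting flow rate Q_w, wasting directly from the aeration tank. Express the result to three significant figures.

Steady-state biomass mass balance: V·X·(1 + k_d·θ_c) = Y·Q·(S₀ − S)·θ_c, so V = 0.640 × 1150 × (285 − 9.78) × 13.1 / [1460 × (1 + 0.0766 × 13.1)] = 2.65×10^6 / 2925 = 907.2 m³.
Wasting from the aeration tank: Q_w = V / θ_c = 907.2 / 13.1 = 69.25 m³/d.

Q_w ≈ 69.3 m³/d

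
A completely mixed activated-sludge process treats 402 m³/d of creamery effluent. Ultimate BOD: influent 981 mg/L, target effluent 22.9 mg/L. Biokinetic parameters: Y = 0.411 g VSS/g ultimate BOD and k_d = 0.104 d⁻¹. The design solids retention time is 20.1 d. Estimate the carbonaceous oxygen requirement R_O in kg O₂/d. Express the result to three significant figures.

Y_obs = Y / (1 + k_d θ_c) = 0.411 / (1 + 0.104 × 20.1) = 0.411 / 3.090 = 0.1330.
Q·(S₀ − S) = 402 × (981 − 22.9) × 10⁻³ = 385.2 kg/d removed.
Biomass synthesised: P_X = Y_obs × 385.2 = 51.22 kg VSS/d.
R_O = Q·ΔS − 1.42 P_X = 385.2 − 72.74 = 312.4 kg O₂/d.

R_O ≈ 312 kg O₂/d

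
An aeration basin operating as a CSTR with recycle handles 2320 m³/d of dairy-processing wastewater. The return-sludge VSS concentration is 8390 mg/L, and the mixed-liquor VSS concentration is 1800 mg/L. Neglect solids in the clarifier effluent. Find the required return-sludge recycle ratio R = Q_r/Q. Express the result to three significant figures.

R ≈ 0.273

Solids balance on the clarifier gives (1+R)X = R·X_r, so R = X/(X_r − X) = 1800 / (8390 − 1800) = 0.2731.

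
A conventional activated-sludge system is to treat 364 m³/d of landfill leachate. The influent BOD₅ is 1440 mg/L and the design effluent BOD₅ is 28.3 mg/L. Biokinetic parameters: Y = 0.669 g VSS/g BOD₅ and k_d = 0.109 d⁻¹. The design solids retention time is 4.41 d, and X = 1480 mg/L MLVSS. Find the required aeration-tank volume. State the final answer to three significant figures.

Steady-state biomass mass balance: V·X·(1 + k_d·θ_c) = Y·Q·(S₀ − S)·θ_c, so V = 0.669 × 364 × (1440 − 28.3) × 4.41 / [1480 × (1 + 0.109 × 4.41)] = 1.52×10^6 / 2191 = 691.8 m³.

V ≈ 692 m³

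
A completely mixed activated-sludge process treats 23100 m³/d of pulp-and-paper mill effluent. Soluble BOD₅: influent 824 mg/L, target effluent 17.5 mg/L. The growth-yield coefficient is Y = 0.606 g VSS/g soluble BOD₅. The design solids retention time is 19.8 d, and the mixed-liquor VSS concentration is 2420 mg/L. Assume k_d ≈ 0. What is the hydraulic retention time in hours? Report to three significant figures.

Biomass mass balance (decay neglected): V·X = Y·Q·(S₀ − S)·θ_c, so V = 0.606 × 23100 × (824 − 17.5) × 19.8 / 2420 = 92372 m³.
HRT = V/Q = 92372 m³ / 23100 m³·d⁻¹ = 3.999 d × 24 = 95.97 h.

τ ≈ 96.0 h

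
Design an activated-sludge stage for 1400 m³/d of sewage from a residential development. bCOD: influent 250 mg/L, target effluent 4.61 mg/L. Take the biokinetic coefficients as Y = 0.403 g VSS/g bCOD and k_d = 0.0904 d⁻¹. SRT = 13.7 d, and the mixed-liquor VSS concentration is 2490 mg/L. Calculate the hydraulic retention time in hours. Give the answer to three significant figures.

From the SRT design equation V = Y Q (S₀−S) θ_c / [X (1 + k_d θ_c)] = 0.403 × 1400 × (250 − 4.61) × 13.7 / [2490 × (1 + 0.0904 × 13.7)] = 1.9×10^6 / 5574 = 340.3 m³.
HRT = V/Q = 340.3 m³ / 1400 m³·d⁻¹ = 0.2431 d × 24 = 5.834 h.

τ ≈ 5.83 h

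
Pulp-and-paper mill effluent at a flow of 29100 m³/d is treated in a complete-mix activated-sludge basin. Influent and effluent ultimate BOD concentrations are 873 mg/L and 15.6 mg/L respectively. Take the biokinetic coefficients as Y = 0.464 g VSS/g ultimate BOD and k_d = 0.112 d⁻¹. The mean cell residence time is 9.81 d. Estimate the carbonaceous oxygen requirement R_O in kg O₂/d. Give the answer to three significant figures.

Y_obs = Y / (1 + k_d θ_c) = 0.464 / (1 + 0.112 × 9.81) = 0.464 / 2.099 = 0.2211.
ΔS = 873 − 15.6 = 857.4 mg/L, so the substrate removal rate is 29100 × 857.4/1000 = 24950 kg ultimate BOD/d.
Net sludge production P_X = 0.2211 × 24950 = 5516 kg VSS/d.
Carbonaceous O₂ demand = substrate oxidised − cell-mass equivalent = 24950 − 1.42 × 5516 = 17117 kg O₂/d.

R_O ≈ 17100 kg O₂/d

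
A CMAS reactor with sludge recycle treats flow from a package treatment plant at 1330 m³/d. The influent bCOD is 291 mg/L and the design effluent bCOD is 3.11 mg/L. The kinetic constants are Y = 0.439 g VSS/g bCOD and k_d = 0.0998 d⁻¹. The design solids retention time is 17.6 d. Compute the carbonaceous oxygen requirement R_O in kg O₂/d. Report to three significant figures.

Observed yield with endogenous decay: Y_obs = Y / (1 + k_d·θ_c) = 0.439 / (1 + 0.0998 × 17.6) = 0.439 / 2.756 = 0.1593 g VSS/g bCOD.
Q·(S₀ − S) = 1330 × (291 − 3.11) × 10⁻³ = 382.9 kg/d removed.
Net sludge production P_X = 0.1593 × 382.9 = 60.98 kg VSS/d.
Carbonaceous O₂ demand = substrate oxidised − cell-mass equivalent = 382.9 − 1.42 × 60.98 = 296.3 kg O₂/d.

R_O ≈ 296 kg O₂/d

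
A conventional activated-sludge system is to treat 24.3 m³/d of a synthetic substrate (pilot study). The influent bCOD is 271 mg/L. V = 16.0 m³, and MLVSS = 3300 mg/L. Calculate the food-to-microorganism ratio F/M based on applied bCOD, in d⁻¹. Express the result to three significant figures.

F/M = applied load / biomass = Q·S₀/(V·X) = 24.3 × 271 / (16.00 × 3300) = 0.1247 d⁻¹.

F/M ≈ 0.125 d⁻¹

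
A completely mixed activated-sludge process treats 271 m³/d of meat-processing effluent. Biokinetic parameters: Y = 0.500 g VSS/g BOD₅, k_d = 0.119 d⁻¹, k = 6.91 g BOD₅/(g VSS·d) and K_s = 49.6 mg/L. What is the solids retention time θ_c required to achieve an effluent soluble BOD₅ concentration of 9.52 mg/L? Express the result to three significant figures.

Specific growth rate at S = 9.52 mg/L: μ = YkS/(K_s+S) = 0.500·6.91·9.52/(49.6+9.52) = 0.5564 d⁻¹.
Then 1/θ_c = μ − k_d = 0.5564 − 0.119 = 0.4374 d⁻¹, giving θ_c = 2.286 d.

θ_c ≈ 2.29 d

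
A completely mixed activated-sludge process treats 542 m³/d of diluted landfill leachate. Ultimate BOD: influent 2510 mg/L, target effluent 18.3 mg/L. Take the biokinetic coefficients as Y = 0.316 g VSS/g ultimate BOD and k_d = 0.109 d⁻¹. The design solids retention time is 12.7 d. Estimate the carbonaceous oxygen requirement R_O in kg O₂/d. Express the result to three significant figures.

Y_obs = Y / (1 + k_d θ_c) = 0.316 / (1 + 0.109 × 12.7) = 0.316 / 2.384 = 0.1325.
Substrate removed = Q·(S₀ − S) = 542 m³/d × (2510 − 18.3) g/m³ = 1.35×10^6 g/d = 1351 kg/d.
Biomass synthesised: P_X = Y_obs × 1351 = 179.0 kg VSS/d.
R_O = Q·ΔS − 1.42 P_X = 1351 − 254.2 = 1096 kg O₂/d.

R_O ≈ 1100 kg O₂/d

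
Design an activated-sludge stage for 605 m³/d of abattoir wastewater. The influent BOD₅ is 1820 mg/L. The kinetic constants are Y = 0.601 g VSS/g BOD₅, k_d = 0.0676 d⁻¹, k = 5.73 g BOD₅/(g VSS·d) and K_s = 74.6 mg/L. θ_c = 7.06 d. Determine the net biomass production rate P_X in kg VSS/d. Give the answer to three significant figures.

For a completely mixed reactor with recycle the Lawrence–McCarty relation gives S = K_s·(1 + k_d·θ_c) / [θ_c·(Y·k − k_d) − 1] = 74.6 × (1 + 0.0676 × 7.06) / [7.06 × (0.601 × 5.73 − 0.0676) − 1] = 110.2 / 22.84 = 4.826 mg/L.
Y_obs = Y / (1 + k_d θ_c) = 0.601 / (1 + 0.0676 × 7.06) = 0.601 / 1.477 = 0.4068.
Substrate removed = Q·(S₀ − S) = 605 m³/d × (1820 − 4.83) g/m³ = 1.1×10^6 g/d = 1098 kg/d.
Biomass produced: P_X = Y_obs·Q·ΔS = 0.4068 × 1098 ≈ 446.8 kg VSS/d.

P_X ≈ 447 kg VSS/d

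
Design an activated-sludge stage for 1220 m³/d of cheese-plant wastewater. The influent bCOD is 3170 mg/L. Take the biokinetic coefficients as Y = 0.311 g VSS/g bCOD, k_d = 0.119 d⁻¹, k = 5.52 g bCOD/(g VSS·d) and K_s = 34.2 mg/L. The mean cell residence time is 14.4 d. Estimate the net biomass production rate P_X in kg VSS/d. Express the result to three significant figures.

Effluent substrate depends only on kinetics and SRT: S = K_s(1 + k_d θ_c) / [θ_c(Yk − k_d) − 1] = 34.2 × (1 + 0.119 × 14.4) / [14.4 × (0.311 × 5.52 − 0.119) − 1] = 92.81 / 22.01 = 4.217 mg/L.
The observed yield is Y_obs = Y/(1 + k_d·θ_c) = 0.311 / (1 + 0.119 × 14.4) = 0.311 / 2.714 = 0.1146 g VSS per g bCOD removed.
Q·(S₀ − S) = 1220 × (3170 − 4.22) × 10⁻³ = 3862 kg/d removed.
P_X = Y_obs · Q(S₀ − S) = 0.1146 × 3862 = 442.6 kg VSS/d.

P_X ≈ 443 kg VSS/d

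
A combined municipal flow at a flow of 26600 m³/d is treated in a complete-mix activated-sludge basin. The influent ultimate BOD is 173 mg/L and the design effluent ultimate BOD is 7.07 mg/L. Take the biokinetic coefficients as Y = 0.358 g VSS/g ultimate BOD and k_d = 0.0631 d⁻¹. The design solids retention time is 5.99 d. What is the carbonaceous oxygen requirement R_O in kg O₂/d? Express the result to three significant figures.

Y_obs = Y / (1 + k_d θ_c) = 0.358 / (1 + 0.0631 × 5.99) = 0.358 / 1.378 = 0.2598.
Q·(S₀ − S) = 26600 × (173 − 7.07) × 10⁻³ = 4414 kg/d removed.
Biomass synthesised: P_X = Y_obs × 4414 = 1147 kg VSS/d.
R_O = Q·(S₀ − S) − 1.42·P_X = 4414 − 1.42 × 1147 = 2785 kg O₂/d.

R_O ≈ 2790 kg O₂/d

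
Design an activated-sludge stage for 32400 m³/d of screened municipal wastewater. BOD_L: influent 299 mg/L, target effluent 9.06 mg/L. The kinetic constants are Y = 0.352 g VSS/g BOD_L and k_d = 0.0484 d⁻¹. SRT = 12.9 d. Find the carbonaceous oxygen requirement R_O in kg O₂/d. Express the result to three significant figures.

R_O ≈ 6500 kg O₂/d

Observed yield with endogenous decay: Y_obs = Y / (1 + k_d·θ_c) = 0.352 / (1 + 0.0484 × 12.9) = 0.352 / 1.624 = 0.2167 g VSS/g BOD_L.
Mass of BOD_L removed per day: Q(S₀ − S) = 32400 × 289.9 g/m³ = 9394 kg/d.
Biomass synthesised: P_X = Y_obs × 9394 = 2036 kg VSS/d.
Carbonaceous O₂ demand = substrate oxidised − cell-mass equivalent = 9394 − 1.42 × 2036 = 6503 kg O₂/d.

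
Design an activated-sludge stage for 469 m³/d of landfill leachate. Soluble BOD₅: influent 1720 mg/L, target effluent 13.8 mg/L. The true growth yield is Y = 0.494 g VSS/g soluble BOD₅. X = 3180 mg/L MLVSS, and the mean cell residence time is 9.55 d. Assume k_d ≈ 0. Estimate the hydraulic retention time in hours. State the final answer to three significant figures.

V·X = Y·Q·ΔS·θ_c gives V = 0.494 × 469 × (1720 − 13.8) × 9.55 / 3180 = 1187 m³.
HRT = V/Q = 1187 m³ / 469 m³·d⁻¹ = 2.531 d × 24 = 60.75 h.

τ ≈ 60.7 h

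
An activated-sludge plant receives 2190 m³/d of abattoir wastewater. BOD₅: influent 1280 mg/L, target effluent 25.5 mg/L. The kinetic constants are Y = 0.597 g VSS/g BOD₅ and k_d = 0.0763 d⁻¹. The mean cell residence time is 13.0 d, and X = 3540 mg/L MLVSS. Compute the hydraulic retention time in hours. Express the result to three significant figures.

τ ≈ 33.1 h

From the SRT design equation V = Y Q (S₀−S) θ_c / [X (1 + k_d θ_c)] = 0.597 × 2190 × (1280 − 25.5) × 13.0 / [3540 × (1 + 0.0763 × 13.0)] = 2.13×10^7 / 7051 = 3024 m³.
Hydraulic retention time τ = V/Q = 3024 / 2190 = 1.381 d = 33.14 h.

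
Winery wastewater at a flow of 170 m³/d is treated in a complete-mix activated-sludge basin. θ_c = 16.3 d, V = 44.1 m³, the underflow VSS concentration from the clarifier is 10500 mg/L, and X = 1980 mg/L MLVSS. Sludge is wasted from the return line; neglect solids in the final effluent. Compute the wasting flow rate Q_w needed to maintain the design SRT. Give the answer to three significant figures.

Q_w ≈ 0.510 m³/d

θ_c = V·X/(Q_w·X_r) when wasting from the recycle, so Q_w = V·X/(θ_c·X_r) = 44.10 × 1980 / (16.3 × 10500) = 0.5102 m³/d.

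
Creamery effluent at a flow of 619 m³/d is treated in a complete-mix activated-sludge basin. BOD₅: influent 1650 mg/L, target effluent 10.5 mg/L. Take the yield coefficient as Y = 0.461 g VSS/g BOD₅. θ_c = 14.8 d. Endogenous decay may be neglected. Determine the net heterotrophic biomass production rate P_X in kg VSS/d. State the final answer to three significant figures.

With endogenous decay neglected, the observed yield equals the true yield: Y_obs = Y = 0.461 g VSS/g BOD₅.
Substrate removed = Q·(S₀ − S) = 619 m³/d × (1650 − 10.5) g/m³ = 1.01×10^6 g/d = 1015 kg/d.
Net biomass production P_X = Y_obs × Q·(S₀ − S) = 0.4610 × 1015 = 467.8 kg VSS/d.

P_X ≈ 468 kg VSS/d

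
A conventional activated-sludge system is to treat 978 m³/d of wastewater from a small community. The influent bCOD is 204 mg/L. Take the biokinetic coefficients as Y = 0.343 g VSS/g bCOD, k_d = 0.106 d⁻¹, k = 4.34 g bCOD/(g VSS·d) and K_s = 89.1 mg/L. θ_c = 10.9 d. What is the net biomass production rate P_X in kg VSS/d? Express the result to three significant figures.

For a completely mixed reactor with recycle the Lawrence–McCarty relation gives S = K_s·(1 + k_d·θ_c) / [θ_c·(Y·k − k_d) − 1] = 89.1 × (1 + 0.106 × 10.9) / [10.9 × (0.343 × 4.34 − 0.106) − 1] = 192.0 / 14.07 = 13.65 mg/L.
Correct the yield for decay: Y_obs = Y/(1 + k_d θ_c) = 0.343 / (1 + 0.106 × 10.9) = 0.343 / 2.155 = 0.1591.
ΔS = 204 − 13.6 = 190.4 mg/L, so the substrate removal rate is 978 × 190.4/1000 = 186.2 kg bCOD/d.
Biomass produced: P_X = Y_obs·Q·ΔS = 0.1591 × 186.2 ≈ 29.63 kg VSS/d.

P_X ≈ 29.6 kg VSS/d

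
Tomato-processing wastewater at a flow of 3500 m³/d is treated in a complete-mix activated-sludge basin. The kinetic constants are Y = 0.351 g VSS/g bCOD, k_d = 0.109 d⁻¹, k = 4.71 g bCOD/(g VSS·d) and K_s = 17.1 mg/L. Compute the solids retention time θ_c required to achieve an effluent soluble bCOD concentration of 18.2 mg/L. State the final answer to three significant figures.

θ_c ≈ 1.35 d

From 1/θ_c = Y·k·S/(K_s + S) − k_d: Y·k·S/(K_s+S) = 0.351 × 4.71 × 18.2 / (17.1 + 18.2) = 0.8524 d⁻¹.
θ_c = 1/(μ − k_d) = 1/(0.8524 − 0.109) = 1/0.7434 = 1.345 d.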